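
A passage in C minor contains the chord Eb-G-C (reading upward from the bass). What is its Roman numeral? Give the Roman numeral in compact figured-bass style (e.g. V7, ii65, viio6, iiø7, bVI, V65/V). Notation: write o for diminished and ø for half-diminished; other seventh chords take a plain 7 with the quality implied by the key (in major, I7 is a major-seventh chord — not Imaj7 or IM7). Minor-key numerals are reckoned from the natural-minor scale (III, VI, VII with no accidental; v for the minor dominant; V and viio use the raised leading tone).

Stacked in thirds the chord is C-Eb-G: a minor triad on C.
In C minor, C is the tonic; the diatonic minor triad there is i.
With Eb in the bass the chord is in first inversion, so the figured bass is 6.

i6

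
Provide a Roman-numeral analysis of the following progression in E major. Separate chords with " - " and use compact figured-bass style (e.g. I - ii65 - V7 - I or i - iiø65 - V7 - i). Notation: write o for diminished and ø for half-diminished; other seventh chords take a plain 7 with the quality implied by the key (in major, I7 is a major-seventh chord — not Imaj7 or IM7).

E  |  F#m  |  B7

I - ii - V7

E has root E, degree 1 in E major, so I.
F#m: minor triad on F# = scale degree 2 → ii.
B7 has root B, degree 5 in E major, so V7.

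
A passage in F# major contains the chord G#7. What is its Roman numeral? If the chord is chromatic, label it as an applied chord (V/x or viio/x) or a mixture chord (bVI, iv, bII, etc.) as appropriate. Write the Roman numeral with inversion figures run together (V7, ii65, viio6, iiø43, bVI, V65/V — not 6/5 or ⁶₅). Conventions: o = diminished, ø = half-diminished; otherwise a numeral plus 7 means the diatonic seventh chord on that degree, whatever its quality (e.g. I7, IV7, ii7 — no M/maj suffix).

Stacked in thirds the chord is G#-B#-D#-F#: a dominant seventh chord on G#.
G# is not a diatonic chord root with this quality in F# major, but it lies a perfect fifth above C# (V), so the chord functions as an applied dominant of V.

V7/V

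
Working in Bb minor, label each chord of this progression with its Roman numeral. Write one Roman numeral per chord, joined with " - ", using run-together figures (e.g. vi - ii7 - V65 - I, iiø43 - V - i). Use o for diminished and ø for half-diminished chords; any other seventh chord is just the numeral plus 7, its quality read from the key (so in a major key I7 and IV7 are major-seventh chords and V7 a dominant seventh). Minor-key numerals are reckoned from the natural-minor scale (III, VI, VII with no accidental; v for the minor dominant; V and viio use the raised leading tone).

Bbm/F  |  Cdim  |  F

i64 - iio - V

Bbm/F: minor triad on Bb = scale degree 1 → i64.
Cdim: diminished triad on C = scale degree 2 → iio.
F: root F is the dominant; major triad there is V.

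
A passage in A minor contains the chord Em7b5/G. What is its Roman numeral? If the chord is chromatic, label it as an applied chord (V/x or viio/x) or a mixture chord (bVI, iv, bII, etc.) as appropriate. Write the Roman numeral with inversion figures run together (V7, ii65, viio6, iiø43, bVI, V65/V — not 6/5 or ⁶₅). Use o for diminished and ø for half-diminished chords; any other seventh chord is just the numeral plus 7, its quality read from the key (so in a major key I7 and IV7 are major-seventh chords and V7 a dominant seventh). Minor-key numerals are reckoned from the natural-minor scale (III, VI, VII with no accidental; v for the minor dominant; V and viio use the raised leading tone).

viiø65/VI

Stacked in thirds the chord is E-G-Bb-D: a half-diminished seventh chord on E.
E sits a half step below F (VI in A minor); a diminished chord there is the applied leading-tone chord of VI.
With G in the bass the chord is in first inversion, so the figured bass is 65.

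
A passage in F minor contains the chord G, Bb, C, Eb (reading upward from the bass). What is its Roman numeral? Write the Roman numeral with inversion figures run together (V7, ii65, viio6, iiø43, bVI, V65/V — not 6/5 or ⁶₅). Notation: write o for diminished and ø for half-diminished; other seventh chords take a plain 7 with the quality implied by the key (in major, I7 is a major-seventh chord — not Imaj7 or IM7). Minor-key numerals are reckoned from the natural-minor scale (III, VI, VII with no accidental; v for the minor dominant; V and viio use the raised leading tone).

The pitches C-Eb-G-Bb form a minor seventh chord rooted on C.
C is scale degree 5 in F minor, and a minor seventh chord on that degree is written v7.
With G in the bass the chord is in second inversion, so the figured bass is 43.

v43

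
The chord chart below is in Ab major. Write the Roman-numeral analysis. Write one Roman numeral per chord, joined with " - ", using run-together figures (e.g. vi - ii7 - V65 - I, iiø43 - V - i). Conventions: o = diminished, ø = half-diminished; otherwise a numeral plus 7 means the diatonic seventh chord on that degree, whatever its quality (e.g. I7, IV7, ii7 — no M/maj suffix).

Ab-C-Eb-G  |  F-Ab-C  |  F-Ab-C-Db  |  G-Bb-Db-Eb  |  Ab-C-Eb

Ab-C-Eb-G: major seventh chord on Ab = scale degree 1 → I7.
F-Ab-C: minor triad on F = scale degree 6 → vi.
F-Ab-C-Db: root Db is the subdominant; major seventh chord there is IV65.
G-Bb-Db-Eb has root Eb, degree 5 in Ab major, so V65.
Ab-C-Eb has root Ab, degree 1 in Ab major, so I.

I7 - vi - IV65 - V65 - I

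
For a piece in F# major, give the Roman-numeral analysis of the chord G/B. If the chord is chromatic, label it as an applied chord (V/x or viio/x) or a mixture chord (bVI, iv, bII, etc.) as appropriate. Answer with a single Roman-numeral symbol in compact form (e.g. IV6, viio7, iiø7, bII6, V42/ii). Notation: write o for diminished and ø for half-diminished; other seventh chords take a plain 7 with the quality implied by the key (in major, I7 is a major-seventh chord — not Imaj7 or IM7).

bII6

Stacked in thirds the chord is G-B-D: a major triad on G.
G is the lowered second degree of F# major (diatonic 2 would be G#). This is the Neapolitan sixth — a major triad on the lowered second degree, here in its customary first inversion.
With B in the bass the chord is in first inversion, so the figured bass is 6.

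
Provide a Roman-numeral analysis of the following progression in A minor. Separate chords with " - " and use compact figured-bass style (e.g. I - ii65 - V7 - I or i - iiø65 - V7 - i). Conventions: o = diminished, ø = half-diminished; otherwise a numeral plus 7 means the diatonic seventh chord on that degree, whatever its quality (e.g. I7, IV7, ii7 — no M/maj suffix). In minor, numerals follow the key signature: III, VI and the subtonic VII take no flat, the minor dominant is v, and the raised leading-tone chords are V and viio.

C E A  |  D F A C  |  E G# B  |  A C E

C-E-A: minor triad on A = scale degree 1 → i6.
D-F-A-C has root D, degree 4 in A minor, so iv7.
E-G#-B: major triad on E = scale degree 5 → V.
A-C-E: root A is the tonic; minor triad there is i.

i6 - iv7 - V - i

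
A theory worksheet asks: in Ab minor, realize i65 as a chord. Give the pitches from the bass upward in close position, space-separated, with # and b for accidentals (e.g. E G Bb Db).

Cb Eb Gb Ab

The numeral's case and figure indicate a minor seventh chord. In Ab minor its root, scale degree 1, is Ab.
Stacking thirds from Ab gives Ab-Cb-Eb-Gb.
The figured bass 65 indicates first inversion, placing the third (Cb) in the bass: Cb-Eb-Gb-Ab.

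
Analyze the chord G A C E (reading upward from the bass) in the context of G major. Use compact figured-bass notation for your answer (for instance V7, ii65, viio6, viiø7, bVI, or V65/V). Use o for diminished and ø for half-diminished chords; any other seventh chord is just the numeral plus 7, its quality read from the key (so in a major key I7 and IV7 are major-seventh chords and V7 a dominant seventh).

ii42

The pitches A-C-E-G form a minor seventh chord rooted on A.
In G major, A is the supertonic; the diatonic minor seventh chord there is ii7.
With G in the bass the chord is in third inversion, so the figured bass is 42.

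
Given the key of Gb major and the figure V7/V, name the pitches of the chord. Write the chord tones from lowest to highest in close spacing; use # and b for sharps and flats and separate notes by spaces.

Ab C Eb Gb

The slash means an applied dominant: we want the dominant of V. In Gb major, V is Db major, and its dominant is built on Ab.
Building a dominant seventh chord on Ab gives Ab-C-Eb-Gb.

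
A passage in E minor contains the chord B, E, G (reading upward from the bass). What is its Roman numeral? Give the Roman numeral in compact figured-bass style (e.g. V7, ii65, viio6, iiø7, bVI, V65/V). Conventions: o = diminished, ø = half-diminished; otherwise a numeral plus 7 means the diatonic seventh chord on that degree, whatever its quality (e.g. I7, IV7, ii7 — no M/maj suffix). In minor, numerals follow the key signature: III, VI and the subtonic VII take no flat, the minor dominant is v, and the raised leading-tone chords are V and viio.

i64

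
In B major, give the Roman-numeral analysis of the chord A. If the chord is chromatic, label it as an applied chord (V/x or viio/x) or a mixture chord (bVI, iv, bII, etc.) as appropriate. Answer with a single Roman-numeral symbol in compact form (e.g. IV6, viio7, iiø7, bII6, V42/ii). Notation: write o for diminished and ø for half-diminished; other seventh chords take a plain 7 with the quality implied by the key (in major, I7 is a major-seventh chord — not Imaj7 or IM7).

Stacked in thirds the chord is A-C#-E: a major triad on A.
A is the lowered seventh degree of B major (diatonic 7 would be A#). This is a major triad on the lowered seventh degree (the subtonic), borrowed from the parallel minor.

bVII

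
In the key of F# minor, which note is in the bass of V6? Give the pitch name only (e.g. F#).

V in F# minor has root C#; the chord is C#-E#-G#.
The figure 6 means first inversion — the third is in the bass.

E#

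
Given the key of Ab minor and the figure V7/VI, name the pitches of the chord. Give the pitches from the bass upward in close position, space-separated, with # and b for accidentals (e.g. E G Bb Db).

Cb Eb Gb Bbb

The slash means an applied dominant: we want the dominant of VI. In Ab minor, VI is Fb major, and its dominant is built on Cb.
Building a dominant seventh chord on Cb gives Cb-Eb-Gb-Bbb.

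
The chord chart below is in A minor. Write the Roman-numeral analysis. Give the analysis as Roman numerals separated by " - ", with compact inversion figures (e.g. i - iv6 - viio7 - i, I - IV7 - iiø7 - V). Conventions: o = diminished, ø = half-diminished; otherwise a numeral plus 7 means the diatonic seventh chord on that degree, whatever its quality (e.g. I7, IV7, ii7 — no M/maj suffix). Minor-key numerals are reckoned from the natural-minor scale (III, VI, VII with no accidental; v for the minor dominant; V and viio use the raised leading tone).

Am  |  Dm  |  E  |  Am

i - iv - V - i

Am: minor triad on A = scale degree 1 → i.
Dm: root D is the subdominant; minor triad there is iv.
E has root E, degree 5 in A minor, so V.
Am: root A is the tonic; minor triad there is i.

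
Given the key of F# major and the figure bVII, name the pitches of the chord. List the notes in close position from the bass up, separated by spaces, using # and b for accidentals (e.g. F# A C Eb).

bVII is a major triad on the lowered seventh degree (the subtonic), borrowed from the parallel minor. In F# major that root is E.
So the chord is E-G#-B, a major triad.

E G# B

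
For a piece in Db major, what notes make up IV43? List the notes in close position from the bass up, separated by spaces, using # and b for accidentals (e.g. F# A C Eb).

Db F Gb Bb

The numeral's case and figure indicate a major seventh chord. In Db major its root, the fourth degree, is Gb.
Stacking thirds from Gb gives Gb-Bb-Db-F.
The figured bass 43 indicates second inversion, placing the fifth (Db) in the bass: Db-F-Gb-Bb.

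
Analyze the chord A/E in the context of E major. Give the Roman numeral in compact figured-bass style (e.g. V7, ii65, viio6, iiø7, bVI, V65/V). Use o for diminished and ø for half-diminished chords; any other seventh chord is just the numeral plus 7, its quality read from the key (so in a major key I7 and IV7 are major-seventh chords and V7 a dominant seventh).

The pitches A-C#-E form a major triad rooted on A.
A is scale degree 4 in E major, and a major triad on that degree is written IV.
With E in the bass the chord is in second inversion, so the figured bass is 64.

IV64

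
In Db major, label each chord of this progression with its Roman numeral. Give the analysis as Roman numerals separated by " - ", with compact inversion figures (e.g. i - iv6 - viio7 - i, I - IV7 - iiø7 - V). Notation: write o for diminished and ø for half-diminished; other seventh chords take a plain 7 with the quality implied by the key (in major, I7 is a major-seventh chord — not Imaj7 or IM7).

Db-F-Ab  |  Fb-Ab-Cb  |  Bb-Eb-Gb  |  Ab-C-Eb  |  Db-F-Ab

I - bIII - ii64 - V - I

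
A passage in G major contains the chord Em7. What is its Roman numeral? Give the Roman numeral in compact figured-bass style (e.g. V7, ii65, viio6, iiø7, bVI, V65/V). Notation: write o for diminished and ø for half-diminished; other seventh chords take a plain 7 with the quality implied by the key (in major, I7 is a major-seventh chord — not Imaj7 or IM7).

vi7

The pitches E-G-B-D form a minor seventh chord rooted on E.
E is scale degree 6 in G major, and a minor seventh chord on that degree is written vi7.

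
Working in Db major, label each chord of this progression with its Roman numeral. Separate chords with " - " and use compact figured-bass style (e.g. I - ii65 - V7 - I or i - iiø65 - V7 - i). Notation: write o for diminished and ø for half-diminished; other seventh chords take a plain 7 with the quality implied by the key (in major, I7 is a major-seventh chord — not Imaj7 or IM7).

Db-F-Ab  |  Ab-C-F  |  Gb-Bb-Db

Db-F-Ab: root Db is the tonic; major triad there is I.
Ab-C-F: root F is the mediant; minor triad there is iii6.
Gb-Bb-Db has root Gb, degree 4 in Db major, so IV.

I - iii6 - IV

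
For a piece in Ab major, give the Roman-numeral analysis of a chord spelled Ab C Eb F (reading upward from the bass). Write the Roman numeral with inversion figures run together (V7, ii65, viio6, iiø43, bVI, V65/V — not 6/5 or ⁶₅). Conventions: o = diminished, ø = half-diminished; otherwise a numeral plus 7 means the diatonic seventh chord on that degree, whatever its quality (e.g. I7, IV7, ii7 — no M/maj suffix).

The pitches F-Ab-C-Eb form a minor seventh chord rooted on F.
F is scale degree 6 in Ab major, and a minor seventh chord on that degree is written vi7.
With Ab in the bass the chord is in first inversion, so the figured bass is 65.

vi65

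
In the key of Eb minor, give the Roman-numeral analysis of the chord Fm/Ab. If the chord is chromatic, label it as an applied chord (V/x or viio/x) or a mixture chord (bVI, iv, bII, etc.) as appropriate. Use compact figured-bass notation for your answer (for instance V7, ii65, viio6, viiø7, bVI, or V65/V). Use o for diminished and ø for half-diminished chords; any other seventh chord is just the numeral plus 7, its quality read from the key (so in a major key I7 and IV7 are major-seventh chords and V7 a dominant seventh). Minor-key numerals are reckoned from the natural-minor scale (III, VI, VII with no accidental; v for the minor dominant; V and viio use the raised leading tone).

ii6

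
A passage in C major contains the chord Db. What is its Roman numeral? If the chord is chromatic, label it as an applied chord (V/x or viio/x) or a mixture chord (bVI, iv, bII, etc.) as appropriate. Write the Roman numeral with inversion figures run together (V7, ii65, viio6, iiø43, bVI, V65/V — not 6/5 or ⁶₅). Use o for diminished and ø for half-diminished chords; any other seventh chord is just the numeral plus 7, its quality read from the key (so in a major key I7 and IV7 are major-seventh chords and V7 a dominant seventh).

The pitches Db-F-Ab form a major triad rooted on Db.
Db is the lowered second degree of C major (diatonic 2 would be D). This is the Neapolitan chord — a major triad on the lowered second degree.

bII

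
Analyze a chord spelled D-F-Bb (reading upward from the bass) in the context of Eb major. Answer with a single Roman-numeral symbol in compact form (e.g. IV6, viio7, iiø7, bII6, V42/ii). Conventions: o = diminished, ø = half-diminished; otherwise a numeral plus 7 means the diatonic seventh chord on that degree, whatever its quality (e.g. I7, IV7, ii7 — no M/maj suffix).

V6

The pitches Bb-D-F form a major triad rooted on Bb.
Bb is scale degree 5 in Eb major, and a major triad on that degree is written V.
With D in the bass the chord is in first inversion, so the figured bass is 6.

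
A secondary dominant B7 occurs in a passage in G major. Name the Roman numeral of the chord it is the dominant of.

The chord is a dominant seventh chord on B.
A dominant resolves down a perfect fifth: B → E. In G major, E is scale degree 6, i.e. vi.

vi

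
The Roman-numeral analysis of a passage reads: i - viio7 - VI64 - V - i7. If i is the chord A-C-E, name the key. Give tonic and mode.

The chord Am is a minor triad rooted on A; its label is i.
If A is scale degree 1 and the mode makes that degree carry a minor triad, the tonic is A and the mode is minor.

A minor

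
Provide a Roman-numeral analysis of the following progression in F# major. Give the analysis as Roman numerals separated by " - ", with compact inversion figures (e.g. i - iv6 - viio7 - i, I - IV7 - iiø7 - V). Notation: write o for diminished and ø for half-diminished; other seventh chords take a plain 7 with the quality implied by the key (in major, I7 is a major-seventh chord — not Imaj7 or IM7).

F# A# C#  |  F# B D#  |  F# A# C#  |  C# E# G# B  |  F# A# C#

I - IV64 - I - V7 - I

F#-A#-C#: major triad on F# = scale degree 1 → I.
F#-B-D# has root B, degree 4 in F# major, so IV64.
F#-A#-C# has root F#, degree 1 in F# major, so I.
C#-E#-G#-B has root C#, degree 5 in F# major, so V7.
F#-A#-C# has root F#, degree 1 in F# major, so I.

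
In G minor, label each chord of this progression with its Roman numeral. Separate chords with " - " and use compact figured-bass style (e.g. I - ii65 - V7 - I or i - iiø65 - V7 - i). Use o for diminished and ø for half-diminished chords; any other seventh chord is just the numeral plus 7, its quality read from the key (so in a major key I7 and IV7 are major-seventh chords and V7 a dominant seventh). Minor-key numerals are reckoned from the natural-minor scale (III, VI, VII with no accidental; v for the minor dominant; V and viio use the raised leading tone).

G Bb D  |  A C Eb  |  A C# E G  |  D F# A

i - iio - V7/V - V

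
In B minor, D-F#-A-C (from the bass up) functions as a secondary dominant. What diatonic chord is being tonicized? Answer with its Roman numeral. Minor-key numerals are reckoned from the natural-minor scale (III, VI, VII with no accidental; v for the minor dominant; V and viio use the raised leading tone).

VI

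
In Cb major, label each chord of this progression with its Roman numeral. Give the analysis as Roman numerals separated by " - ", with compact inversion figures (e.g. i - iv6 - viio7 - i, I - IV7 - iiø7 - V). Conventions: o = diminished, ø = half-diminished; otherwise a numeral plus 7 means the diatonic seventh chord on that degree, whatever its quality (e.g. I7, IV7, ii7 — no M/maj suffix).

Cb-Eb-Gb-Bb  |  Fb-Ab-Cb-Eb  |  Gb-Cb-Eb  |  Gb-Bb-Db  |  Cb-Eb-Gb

Cb-Eb-Gb-Bb: root Cb is the tonic; major seventh chord there is I7.
Fb-Ab-Cb-Eb: root Fb is the subdominant; major seventh chord there is IV7.
Gb-Cb-Eb has root Cb, degree 1 in Cb major, so I64.
Gb-Bb-Db has root Gb, degree 5 in Cb major, so V.
Cb-Eb-Gb: major triad on Cb = scale degree 1 → I.

I7 - IV7 - I64 - V - I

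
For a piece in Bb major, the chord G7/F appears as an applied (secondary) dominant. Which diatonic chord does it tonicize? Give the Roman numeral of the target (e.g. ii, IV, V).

The chord is a dominant seventh chord on G.
A dominant resolves down a perfect fifth: G → C. In Bb major, C is scale degree 2, i.e. ii.

ii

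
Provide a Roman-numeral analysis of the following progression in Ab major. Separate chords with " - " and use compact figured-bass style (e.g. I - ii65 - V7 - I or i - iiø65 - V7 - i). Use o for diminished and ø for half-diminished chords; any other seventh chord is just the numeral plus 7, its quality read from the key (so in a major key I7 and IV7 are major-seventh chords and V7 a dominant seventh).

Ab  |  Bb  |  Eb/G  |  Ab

I - V/V - V6 - I

Ab: root Ab is the tonic; major triad there is I.
Bb is the secondary dominant of V (major triad on Bb): V/V.
Eb/G has root Eb, degree 5 in Ab major, so V6.
Ab: root Ab is the tonic; major triad there is I.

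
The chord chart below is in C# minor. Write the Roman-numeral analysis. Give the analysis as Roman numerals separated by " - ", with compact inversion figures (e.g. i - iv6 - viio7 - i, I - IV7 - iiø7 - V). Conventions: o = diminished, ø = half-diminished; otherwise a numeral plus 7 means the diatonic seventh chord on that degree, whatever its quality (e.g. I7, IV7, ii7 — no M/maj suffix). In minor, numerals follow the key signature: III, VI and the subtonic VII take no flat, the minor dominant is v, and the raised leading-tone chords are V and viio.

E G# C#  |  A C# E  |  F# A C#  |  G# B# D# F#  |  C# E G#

i6 - VI - iv - V7 - i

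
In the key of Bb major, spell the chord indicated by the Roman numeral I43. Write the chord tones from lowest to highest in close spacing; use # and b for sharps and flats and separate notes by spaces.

F A Bb D

In Bb major, the first degree is Bb, and the diatonic chord built there is a major seventh chord.
Stacking thirds from Bb gives Bb-D-F-A.
The figured bass 43 indicates second inversion, placing the fifth (F) in the bass: F-A-Bb-D.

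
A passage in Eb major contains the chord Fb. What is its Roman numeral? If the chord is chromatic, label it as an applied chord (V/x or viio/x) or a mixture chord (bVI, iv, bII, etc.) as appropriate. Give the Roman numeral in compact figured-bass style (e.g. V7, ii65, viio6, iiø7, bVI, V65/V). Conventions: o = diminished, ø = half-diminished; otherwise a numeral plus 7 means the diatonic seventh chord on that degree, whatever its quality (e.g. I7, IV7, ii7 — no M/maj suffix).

bII

Stacked in thirds the chord is Fb-Ab-Cb: a major triad on Fb.
Fb is the lowered second degree of Eb major (diatonic 2 would be F). This is the Neapolitan chord — a major triad on the lowered second degree.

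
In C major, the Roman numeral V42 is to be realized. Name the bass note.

V in C major has root G; the chord is G-B-D-F.
The figure 42 means third inversion — the seventh is in the bass.

F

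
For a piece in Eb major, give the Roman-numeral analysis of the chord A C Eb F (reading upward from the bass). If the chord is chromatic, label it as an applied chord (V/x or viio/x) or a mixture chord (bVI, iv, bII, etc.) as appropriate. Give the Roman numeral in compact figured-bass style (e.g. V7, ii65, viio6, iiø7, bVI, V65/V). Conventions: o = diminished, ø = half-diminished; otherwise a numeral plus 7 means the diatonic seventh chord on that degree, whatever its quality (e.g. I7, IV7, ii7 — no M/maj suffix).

V65/V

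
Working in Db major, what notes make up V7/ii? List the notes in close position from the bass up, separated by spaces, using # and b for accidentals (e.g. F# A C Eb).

Bb D F Ab

V7/ii is a secondary dominant — the dominant seventh of ii. ii in Db major is Eb, so the applied chord's root is Bb, a perfect fifth above.
Building a dominant seventh chord on Bb gives Bb-D-F-Ab.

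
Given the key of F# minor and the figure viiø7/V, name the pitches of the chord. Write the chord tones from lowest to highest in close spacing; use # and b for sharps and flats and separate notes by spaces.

The slash marks an applied leading-tone chord: viio of V. In F# minor, V is C#, so the leading tone to it is B#, a half step below.
Building a half-diminished seventh chord on B# gives B#-D#-F#-A#.

B# D# F# A#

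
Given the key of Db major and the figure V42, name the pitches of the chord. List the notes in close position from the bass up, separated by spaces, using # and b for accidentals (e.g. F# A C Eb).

In Db major, the fifth degree is Ab, and the diatonic chord built there is a dominant seventh chord.
Stacking thirds from Ab gives Ab-C-Eb-Gb.
The figured bass 42 indicates third inversion, placing the seventh (Gb) in the bass: Gb-Ab-C-Eb.

Gb Ab C Eb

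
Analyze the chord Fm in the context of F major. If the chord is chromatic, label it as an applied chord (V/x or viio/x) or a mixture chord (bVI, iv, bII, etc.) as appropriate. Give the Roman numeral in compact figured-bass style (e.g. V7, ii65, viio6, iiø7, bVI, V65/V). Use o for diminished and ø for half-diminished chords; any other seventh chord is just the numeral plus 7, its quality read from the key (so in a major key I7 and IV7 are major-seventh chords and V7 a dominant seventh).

i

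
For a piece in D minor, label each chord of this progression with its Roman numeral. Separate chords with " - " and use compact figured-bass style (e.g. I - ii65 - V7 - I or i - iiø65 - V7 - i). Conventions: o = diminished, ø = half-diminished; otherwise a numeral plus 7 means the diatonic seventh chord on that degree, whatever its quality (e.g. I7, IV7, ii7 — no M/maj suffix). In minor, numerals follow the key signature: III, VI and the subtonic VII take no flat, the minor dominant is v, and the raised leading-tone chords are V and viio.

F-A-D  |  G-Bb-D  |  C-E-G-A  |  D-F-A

i6 - iv - v65 - i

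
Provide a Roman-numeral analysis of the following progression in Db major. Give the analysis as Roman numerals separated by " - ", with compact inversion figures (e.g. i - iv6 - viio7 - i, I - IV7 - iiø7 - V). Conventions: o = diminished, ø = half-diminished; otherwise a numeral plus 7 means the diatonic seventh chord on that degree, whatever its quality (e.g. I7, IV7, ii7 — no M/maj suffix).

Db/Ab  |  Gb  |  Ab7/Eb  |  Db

I64 - IV - V43 - I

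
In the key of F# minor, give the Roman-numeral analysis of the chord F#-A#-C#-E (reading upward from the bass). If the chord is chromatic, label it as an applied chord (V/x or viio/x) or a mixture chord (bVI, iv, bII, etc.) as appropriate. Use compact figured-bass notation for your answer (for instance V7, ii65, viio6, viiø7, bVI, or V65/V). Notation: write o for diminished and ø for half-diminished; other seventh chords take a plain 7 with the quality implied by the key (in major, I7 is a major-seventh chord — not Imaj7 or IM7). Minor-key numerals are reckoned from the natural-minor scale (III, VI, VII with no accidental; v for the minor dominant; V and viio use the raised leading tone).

Stacked in thirds the chord is F#-A#-C#-E: a dominant seventh chord on F#.
F# is not a diatonic chord root with this quality in F# minor, but it lies a perfect fifth above B (iv), so the chord functions as an applied dominant of iv.

V7/iv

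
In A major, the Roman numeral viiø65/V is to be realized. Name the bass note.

The applied chord viiø65/V is rooted on D#: D#-F#-A-C#.
The figure 65 means first inversion — the third is in the bass.

F#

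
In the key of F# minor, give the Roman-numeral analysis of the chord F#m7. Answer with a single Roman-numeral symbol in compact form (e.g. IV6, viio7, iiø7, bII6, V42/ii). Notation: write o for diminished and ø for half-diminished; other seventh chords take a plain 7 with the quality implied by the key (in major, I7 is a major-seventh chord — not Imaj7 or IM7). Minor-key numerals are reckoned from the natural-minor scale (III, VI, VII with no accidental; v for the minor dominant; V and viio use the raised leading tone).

i7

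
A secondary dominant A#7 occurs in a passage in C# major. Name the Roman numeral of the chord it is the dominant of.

ii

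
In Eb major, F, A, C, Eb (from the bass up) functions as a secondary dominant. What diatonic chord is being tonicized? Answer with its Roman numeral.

The chord is a dominant seventh chord on F.
A dominant resolves down a perfect fifth: F → Bb. In Eb major, Bb is scale degree 5, i.e. V.

V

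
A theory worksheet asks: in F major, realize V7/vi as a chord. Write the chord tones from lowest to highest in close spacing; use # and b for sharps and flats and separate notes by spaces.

V7/vi is a secondary dominant — the dominant seventh of vi. vi in F major is D, so the applied chord's root is A, a perfect fifth above.
Building a dominant seventh chord on A gives A-C#-E-G.

A C# E G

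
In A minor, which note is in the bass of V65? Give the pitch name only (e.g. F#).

G#

V in A minor has root E; the chord is E-G#-B-D.
The figure 65 means first inversion — the third is in the bass.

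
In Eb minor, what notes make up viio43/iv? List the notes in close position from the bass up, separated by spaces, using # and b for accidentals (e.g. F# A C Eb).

Db Fb G Bb

The slash marks an applied leading-tone chord: viio of iv. In Eb minor, iv is Ab, so the leading tone to it is G, a half step below.
Building a fully diminished seventh chord on G gives G-Bb-Db-Fb.
The figured bass 43 indicates second inversion, placing the fifth (Db) in the bass: Db-Fb-G-Bb.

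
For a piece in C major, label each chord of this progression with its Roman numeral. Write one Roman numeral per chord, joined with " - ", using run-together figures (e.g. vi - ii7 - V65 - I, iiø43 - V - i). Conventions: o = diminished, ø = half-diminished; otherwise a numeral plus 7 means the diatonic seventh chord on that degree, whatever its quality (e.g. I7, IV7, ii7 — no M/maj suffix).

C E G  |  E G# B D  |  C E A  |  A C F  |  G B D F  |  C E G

I - V7/vi - vi6 - IV6 - V7 - I

C-E-G has root C, degree 1 in C major, so I.
E-G#-B-D: chromatic; E is V of vi, so V7/vi.
C-E-A has root A, degree 6 in C major, so vi6.
A-C-F: root F is the subdominant; major triad there is IV6.
G-B-D-F: dominant seventh chord on G = scale degree 5 → V7.
C-E-G: root C is the tonic; major triad there is I.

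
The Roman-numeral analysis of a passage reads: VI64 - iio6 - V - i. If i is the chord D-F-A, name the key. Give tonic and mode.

D minor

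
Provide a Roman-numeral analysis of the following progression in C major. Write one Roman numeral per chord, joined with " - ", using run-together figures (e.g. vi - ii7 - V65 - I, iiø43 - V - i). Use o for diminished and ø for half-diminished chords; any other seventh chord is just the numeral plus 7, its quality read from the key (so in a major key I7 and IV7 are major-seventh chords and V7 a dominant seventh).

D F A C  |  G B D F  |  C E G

D-F-A-C: minor seventh chord on D = scale degree 2 → ii7.
G-B-D-F: dominant seventh chord on G = scale degree 5 → V7.
C-E-G: major triad on C = scale degree 1 → I.

ii7 - V7 - I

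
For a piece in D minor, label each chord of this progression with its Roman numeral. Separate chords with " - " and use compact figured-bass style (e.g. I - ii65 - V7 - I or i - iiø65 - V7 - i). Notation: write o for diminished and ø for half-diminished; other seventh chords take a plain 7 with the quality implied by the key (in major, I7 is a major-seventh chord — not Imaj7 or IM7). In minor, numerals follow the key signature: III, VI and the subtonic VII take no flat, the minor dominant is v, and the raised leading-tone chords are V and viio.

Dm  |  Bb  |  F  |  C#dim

i - VI - III - viio

Dm has root D, degree 1 in D minor, so i.
Bb: major triad on Bb = scale degree 6 → VI.
F has root F, degree 3 in D minor, so III.
C#dim: diminished triad on C# = scale degree 7 → viio.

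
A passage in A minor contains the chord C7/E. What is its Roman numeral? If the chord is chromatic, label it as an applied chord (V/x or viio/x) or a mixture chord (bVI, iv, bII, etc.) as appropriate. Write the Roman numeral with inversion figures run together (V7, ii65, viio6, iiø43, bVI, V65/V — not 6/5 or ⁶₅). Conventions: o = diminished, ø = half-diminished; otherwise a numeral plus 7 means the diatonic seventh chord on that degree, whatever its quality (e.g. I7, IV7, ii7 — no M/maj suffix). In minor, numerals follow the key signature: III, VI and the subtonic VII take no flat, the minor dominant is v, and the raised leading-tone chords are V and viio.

V65/VI

Stacked in thirds the chord is C-E-G-Bb: a dominant seventh chord on C.
C is not a diatonic chord root with this quality in A minor, but it lies a perfect fifth above F (VI), so the chord functions as an applied dominant of VI.
With E in the bass the chord is in first inversion, so the figured bass is 65.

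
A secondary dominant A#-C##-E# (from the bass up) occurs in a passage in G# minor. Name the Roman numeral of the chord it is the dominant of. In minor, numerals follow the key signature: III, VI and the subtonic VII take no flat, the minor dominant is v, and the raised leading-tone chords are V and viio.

V

The chord is a major triad on A#.
A dominant resolves down a perfect fifth: A# → D#. In G# minor, D# is scale degree 5, i.e. V.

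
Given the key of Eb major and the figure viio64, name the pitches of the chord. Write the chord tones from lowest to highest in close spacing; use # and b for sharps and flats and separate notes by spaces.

Ab D F

The numeral's case and figure indicate a diminished triad. In Eb major its root, the seventh degree, is D.
Stacking thirds from D gives D-F-Ab.
The figured bass 64 indicates second inversion, placing the fifth (Ab) in the bass: Ab-D-F.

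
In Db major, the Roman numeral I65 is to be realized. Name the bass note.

F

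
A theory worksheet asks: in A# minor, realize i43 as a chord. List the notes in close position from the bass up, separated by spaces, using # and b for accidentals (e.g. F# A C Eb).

The numeral's case and figure indicate a minor seventh chord. In A# minor its root, scale degree 1, is A#.
That chord is spelled A#-C#-E#-G#.
The figured bass 43 indicates second inversion, placing the fifth (E#) in the bass: E#-G#-A#-C#.

E# G# A# C#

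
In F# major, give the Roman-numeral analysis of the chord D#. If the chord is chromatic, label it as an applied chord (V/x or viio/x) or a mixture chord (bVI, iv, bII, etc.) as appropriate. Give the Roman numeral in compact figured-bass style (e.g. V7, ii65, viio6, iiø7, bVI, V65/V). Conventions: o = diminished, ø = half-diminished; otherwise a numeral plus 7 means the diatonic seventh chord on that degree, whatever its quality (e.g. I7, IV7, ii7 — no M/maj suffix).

The pitches D#-F##-A# form a major triad rooted on D#.
D# is not a diatonic chord root with this quality in F# major, but it lies a perfect fifth above G# (ii), so the chord functions as an applied dominant of ii.

V/ii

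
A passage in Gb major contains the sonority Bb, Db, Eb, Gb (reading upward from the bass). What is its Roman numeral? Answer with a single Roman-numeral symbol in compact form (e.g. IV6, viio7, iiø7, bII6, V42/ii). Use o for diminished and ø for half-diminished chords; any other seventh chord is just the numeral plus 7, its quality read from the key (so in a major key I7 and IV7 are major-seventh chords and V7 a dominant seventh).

Stacked in thirds the chord is Eb-Gb-Bb-Db: a minor seventh chord on Eb.
Eb is scale degree 6 in Gb major, and a minor seventh chord on that degree is written vi7.
With Bb in the bass the chord is in second inversion, so the figured bass is 43.

vi43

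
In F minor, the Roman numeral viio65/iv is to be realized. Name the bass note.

C

The applied chord viio65/iv is rooted on A: A-C-Eb-Gb.
The figure 65 means first inversion — the third is in the bass.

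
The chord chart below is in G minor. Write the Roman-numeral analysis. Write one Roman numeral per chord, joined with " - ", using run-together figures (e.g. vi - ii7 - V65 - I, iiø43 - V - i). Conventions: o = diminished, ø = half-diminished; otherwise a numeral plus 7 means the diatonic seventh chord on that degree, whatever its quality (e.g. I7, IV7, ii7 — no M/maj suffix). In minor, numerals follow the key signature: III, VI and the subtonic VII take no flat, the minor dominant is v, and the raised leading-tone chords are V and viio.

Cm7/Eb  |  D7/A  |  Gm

Cm7/Eb: root C is the subdominant; minor seventh chord there is iv65.
D7/A: dominant seventh chord on D = scale degree 5 → V43.
Gm: minor triad on G = scale degree 1 → i.

iv65 - V43 - i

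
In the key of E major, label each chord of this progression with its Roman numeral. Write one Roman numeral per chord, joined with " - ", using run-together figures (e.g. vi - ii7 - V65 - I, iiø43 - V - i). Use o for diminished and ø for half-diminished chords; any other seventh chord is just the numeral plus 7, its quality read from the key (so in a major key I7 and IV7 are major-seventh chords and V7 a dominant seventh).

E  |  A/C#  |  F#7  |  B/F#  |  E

E: major triad on E = scale degree 1 → I.
A/C# has root A, degree 4 in E major, so IV6.
F#7 is the secondary dominant of V (dominant seventh chord on F#): V7/V.
B/F# has root B, degree 5 in E major, so V64.
E: root E is the tonic; major triad there is I.

I - IV6 - V7/V - V64 - I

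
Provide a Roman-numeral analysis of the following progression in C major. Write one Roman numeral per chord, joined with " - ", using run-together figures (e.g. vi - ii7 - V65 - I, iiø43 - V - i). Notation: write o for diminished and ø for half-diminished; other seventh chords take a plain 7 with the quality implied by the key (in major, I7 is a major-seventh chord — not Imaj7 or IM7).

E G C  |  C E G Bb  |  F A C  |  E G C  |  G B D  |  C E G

E-G-C: root C is the tonic; major triad there is I6.
C-E-G-Bb: chromatic; C is V of IV, so V7/IV.
F-A-C has root F, degree 4 in C major, so IV.
E-G-C: major triad on C = scale degree 1 → I6.
G-B-D: root G is the dominant; major triad there is V.
C-E-G: root C is the tonic; major triad there is I.

I6 - V7/IV - IV - I6 - V - I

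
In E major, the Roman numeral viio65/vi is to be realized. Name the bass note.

The applied chord viio65/vi is rooted on B#: B#-D#-F#-A.
The figure 65 means first inversion — the third is in the bass.

D#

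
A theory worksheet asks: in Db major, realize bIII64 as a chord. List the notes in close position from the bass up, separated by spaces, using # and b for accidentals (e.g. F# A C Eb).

Scale degree 3 in Db major is F; lowering it a half step gives Fb. bIII64 is a major triad on the lowered third degree, borrowed from the parallel minor.
So the chord is Fb-Ab-Cb, a major triad.
The figured bass 64 indicates second inversion, placing the fifth (Cb) in the bass: Cb-Fb-Ab.

Cb Fb Ab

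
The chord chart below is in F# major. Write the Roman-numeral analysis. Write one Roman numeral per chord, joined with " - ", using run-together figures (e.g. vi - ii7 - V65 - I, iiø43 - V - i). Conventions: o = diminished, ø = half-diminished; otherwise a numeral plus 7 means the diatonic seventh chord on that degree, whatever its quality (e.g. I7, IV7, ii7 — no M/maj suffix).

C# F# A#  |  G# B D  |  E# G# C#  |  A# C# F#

C#-F#-A#: root F# is the tonic; major triad there is I64.
G#-B-D: G# with this quality isn't in the key; it's iio, borrowed from the parallel minor.
E#-G#-C#: root C# is the dominant; major triad there is V6.
A#-C#-F# has root F#, degree 1 in F# major, so I6.

I64 - iio - V6 - I6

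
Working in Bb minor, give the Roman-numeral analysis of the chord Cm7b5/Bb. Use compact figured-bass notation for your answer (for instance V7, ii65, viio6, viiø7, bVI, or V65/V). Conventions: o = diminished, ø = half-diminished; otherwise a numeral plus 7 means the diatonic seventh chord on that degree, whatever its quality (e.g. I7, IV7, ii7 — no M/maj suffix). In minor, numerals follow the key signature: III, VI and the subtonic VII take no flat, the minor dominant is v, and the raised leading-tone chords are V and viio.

iiø42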